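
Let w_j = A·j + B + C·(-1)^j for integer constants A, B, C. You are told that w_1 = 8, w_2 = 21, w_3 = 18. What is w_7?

38

At j = 1, 2, 3: A + B - C = 8; 2A + B + C = 21; 3A + B - C = 18.
Subtracting the first from the second: A + 2C = 13.
Subtracting the second from the third: A - 2C = -3.
Solving: C = 4, A = 5, then B = 7.
Therefore w_7 = 35 + 7 + 4·(-1) = 38.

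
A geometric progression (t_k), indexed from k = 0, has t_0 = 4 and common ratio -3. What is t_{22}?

t_k = 4·(-3)^(k-0).
t_{22} = 4·(-3)^22 = 125524238436.

125524238436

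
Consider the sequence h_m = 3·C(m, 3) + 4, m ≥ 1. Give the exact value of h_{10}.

C(10, 3) = 120, so h_{10} = 364.

364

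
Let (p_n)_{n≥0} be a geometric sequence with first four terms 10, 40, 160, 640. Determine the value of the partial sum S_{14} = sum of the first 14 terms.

Common ratio r = 4.
p_n = 10·4^(n-0).
S = 10·(4^14 - 1)/(4 - 1) = 10·(268435456 - 1)/(3) = 894784850.

894784850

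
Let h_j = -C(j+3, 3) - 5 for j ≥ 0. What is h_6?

C(9, 3) = 84, so h_6 = -89.

-89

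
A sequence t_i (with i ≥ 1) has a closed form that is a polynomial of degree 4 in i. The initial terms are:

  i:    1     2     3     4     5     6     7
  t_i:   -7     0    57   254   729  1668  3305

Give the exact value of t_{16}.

111818

1st diffs: 7, 57, 197, 475, 939, 1637.
2nd diffs: 50, 140, 278, 464, 698.
3rd diffs: 90, 138, 186, 234.
4th diffs: 48, 48, 48 (constant).
Newton forward-difference form: t_i = -7 + 7·C(i-1,1) + 50·C(i-1,2) + 90·C(i-1,3) + 48·C(i-1,4).
At i = 16: i-1 = 15, so t_{16} = -7 + 105 + 5250 + 40950 + 65520 = 111818.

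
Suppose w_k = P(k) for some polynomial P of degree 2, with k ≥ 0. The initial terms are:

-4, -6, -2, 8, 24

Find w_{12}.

368

1st diffs: -2, 4, 10, 16.
2nd diffs: 6, 6, 6 (constant).
Newton forward-difference form: w_k = -4 + (-2)·C(k,1) + 6·C(k,2).
At k = 12: k = 12, so w_{12} = -4 - 24 + 396 = 368.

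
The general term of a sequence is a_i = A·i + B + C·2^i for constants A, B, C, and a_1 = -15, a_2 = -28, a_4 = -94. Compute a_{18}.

-1310776

Plug in i = 1, 2, 4: A + B + 2C = -15; 2A + B + 4C = -28; 4A + B + 16C = -94.
Subtracting the first from the second: A + 2C = -13.
Subtracting the second from the third: 2A + 12C = -66.
Solving: C = -5, A = -3, then B = -2.
So a_i = -3·i + (-2) + (-5)·2^i; at i=18 this is -1310776.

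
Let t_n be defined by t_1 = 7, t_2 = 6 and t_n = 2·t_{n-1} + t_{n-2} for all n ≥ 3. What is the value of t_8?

1504

t_3 = 19  t_4 = 44  t_5 = 107  t_6 = 258  t_7 = 623  t_8 = 1504.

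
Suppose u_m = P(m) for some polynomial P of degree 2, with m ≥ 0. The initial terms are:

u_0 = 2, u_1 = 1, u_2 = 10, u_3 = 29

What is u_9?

353

1st diffs: -1, 9, 19.
2nd diffs: 10, 10 (constant).
So u_m = 5m^2 - 6m + 2.
Evaluating at m = 9 gives u_9 = 353.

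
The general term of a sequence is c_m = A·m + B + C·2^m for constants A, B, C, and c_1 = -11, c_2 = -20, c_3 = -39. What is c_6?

Plug in m = 1, 2, 3: A + B + 2C = -11; 2A + B + 4C = -20; 3A + B + 8C = -39.
Subtracting the first from the second: A + 2C = -9.
Subtracting the second from the third: A + 4C = -19.
Solving: C = -5, A = 1, then B = -2.
So c_m = 1·m + (-2) + (-5)·2^m; at m=6 this is -316.

-316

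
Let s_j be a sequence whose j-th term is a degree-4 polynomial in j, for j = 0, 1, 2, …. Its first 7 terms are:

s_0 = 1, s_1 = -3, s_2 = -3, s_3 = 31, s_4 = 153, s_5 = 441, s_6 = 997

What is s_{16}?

1st diffs: -4, 0, 34, 122, 288, 556.
2nd diffs: 4, 34, 88, 166, 268.
3rd diffs: 30, 54, 78, 102.
4th diffs: 24, 24, 24 (constant).
Newton forward-difference form: s_j = 1 + (-4)·C(j,1) + 4·C(j,2) + 30·C(j,3) + 24·C(j,4).
At j = 16: j = 16, so s_{16} = 1 - 64 + 480 + 16800 + 43680 = 60897.

60897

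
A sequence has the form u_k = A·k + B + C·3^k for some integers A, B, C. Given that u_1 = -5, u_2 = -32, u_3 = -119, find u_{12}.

At k = 1, 2, 3: A + B + 3C = -5; 2A + B + 9C = -32; 3A + B + 27C = -119.
Subtracting the first from the second: A + 6C = -27.
Subtracting the second from the third: A + 18C = -87.
Solving: C = -5, A = 3, then B = 7.
Hence u_{12} = 3·12 + 7 + (-5)·531441 = -2657162.

-2657162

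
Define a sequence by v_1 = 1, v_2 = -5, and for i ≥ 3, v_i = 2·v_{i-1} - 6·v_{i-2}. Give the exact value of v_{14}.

-293312

v_3 = -16; v_4 = -2; v_5 = 92; …; v_{11} = 22016; v_{12} = 14560; v_{13} = -102976; v_{14} = -293312.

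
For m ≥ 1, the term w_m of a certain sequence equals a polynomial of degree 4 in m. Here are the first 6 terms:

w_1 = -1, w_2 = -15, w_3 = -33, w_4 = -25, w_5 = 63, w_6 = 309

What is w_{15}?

34383

1st diffs: -14, -18, 8, 88, 246.
2nd diffs: -4, 26, 80, 158.
3rd diffs: 30, 54, 78.
4th diffs: 24, 24 (constant).
Newton forward-difference form: w_m = -1 + (-14)·C(m-1,1) + (-4)·C(m-1,2) + 30·C(m-1,3) + 24·C(m-1,4).
At m = 15: m-1 = 14, so w_{15} = -1 - 196 - 364 + 10920 + 24024 = 34383.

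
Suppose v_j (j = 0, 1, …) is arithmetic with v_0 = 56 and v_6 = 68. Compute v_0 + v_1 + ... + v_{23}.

Common difference d = (68 - 56) / (6 - 0) = 2.
v_j = 56 + (j - 0)·2.
v_{23} = 102; S = 24·(56 + 102)/2 = 1896.

1896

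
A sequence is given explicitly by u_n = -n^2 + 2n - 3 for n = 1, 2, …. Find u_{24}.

-531

u_{24} = -1·24^2 + 2·24 - 3 = -531.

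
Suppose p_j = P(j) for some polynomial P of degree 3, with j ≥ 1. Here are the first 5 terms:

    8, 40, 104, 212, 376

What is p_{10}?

1st diffs: 32, 64, 108, 164.
2nd diffs: 32, 44, 56.
3rd diffs: 12, 12 (constant).
So p_j = 2j^3 + 4j^2 + 6j - 4.
Evaluating at j = 10 gives p_{10} = 2456.

2456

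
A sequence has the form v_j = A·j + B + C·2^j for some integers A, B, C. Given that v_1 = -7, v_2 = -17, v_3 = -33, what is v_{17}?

-393281

At j = 1, 2, 3: A + B + 2C = -7; 2A + B + 4C = -17; 3A + B + 8C = -33.
Subtracting the first from the second: A + 2C = -10.
Subtracting the second from the third: A + 4C = -16.
Solving: C = -3, A = -4, then B = 3.
Hence v_{17} = -4·17 + 3 + (-3)·131072 = -393281.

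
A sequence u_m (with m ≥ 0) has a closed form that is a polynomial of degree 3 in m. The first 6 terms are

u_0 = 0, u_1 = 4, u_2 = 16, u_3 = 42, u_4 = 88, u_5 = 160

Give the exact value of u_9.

1st diffs: 4, 12, 26, 46, 72.
2nd diffs: 8, 14, 20, 26.
3rd diffs: 6, 6, 6 (constant).
So u_m = m^3 + m^2 + 2m.
Evaluating at m = 9 gives u_9 = 828.

828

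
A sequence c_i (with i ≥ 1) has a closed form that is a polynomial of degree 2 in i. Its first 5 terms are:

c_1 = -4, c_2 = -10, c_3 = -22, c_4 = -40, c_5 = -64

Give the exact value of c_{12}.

-400

1st diffs: -6, -12, -18, -24.
2nd diffs: -6, -6, -6 (constant).
Newton forward-difference form: c_i = -4 + (-6)·C(i-1,1) + (-6)·C(i-1,2).
At i = 12: i-1 = 11, so c_{12} = -4 - 66 - 330 = -400.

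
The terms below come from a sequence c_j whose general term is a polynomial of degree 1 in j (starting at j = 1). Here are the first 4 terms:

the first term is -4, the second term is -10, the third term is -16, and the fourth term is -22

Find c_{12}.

1st diffs: -6, -6, -6 (constant).
So c_j = -6j + 2.
Evaluating at j = 12 gives c_{12} = -70.

-70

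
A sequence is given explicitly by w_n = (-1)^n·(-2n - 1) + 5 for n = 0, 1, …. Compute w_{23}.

52

(-1)^23 = -1; -2n - 1 at n=23 is -47; so w_{23} = 52.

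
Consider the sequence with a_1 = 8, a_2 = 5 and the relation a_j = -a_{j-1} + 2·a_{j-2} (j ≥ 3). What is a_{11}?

Step forward from the initial values:
a_3 = 11; a_4 = -1; a_5 = 23; a_6 = -25; a_7 = 71; a_8 = -121; a_9 = 263; a_{10} = -505; a_{11} = 1031.
(Characteristic roots are 1 and -2.)

1031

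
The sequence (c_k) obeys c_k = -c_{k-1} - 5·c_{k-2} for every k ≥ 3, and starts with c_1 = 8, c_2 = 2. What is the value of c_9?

Step forward from the initial values:
c_3 = -42; c_4 = 32; c_5 = 178; c_6 = -338; c_7 = -552; c_8 = 2242; c_9 = 518.

518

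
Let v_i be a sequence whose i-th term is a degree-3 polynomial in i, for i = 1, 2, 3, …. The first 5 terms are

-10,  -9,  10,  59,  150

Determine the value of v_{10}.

1655

1st diffs: 1, 19, 49, 91.
2nd diffs: 18, 30, 42.
3rd diffs: 12, 12 (constant).
Newton forward-difference form: v_i = -10 + 1·C(i-1,1) + 18·C(i-1,2) + 12·C(i-1,3).
At i = 10: i-1 = 9, so v_{10} = -10 + 9 + 648 + 1008 = 1655.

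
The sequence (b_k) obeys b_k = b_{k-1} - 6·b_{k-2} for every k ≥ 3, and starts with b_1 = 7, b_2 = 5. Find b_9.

Applying the relation repeatedly:
b_3 = -37  b_4 = -67  b_5 = 155  b_6 = 557  b_7 = -373  b_8 = -3715  b_9 = -1477.

-1477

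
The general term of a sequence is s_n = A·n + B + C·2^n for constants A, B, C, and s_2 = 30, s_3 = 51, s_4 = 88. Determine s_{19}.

The three given values yield: 2A + B + 4C = 30; 3A + B + 8C = 51; 4A + B + 16C = 88.
Subtracting the first from the second: A + 4C = 21.
Subtracting the second from the third: A + 8C = 37.
Solving: C = 4, A = 5, then B = 4.
Therefore s_{19} = 95 + 4 + 4·524288 = 2097251.

2097251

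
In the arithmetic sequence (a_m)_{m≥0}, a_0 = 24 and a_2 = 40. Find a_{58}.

488

Common difference d = (40 - 24) / (2 - 0) = 8.
a_m = 24 + (m - 0)·8.
a_{58} = 24 + 58·8 = 488.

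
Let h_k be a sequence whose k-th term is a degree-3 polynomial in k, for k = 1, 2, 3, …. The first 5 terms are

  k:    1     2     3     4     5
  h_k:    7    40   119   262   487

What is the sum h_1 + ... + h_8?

4816

1st diffs: 33, 79, 143, 225.
2nd diffs: 46, 64, 82.
3rd diffs: 18, 18 (constant).
So h_k = 3k^3 + 5k^2 - 3k + 2.
Continuing: 812, 1255, 1834.
Summing k = 1..8 (8 terms) gives 4816.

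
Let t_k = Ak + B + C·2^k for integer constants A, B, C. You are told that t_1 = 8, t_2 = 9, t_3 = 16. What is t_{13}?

Write the equations: A + B + 2C = 8; 2A + B + 4C = 9; 3A + B + 8C = 16.
Subtracting the first from the second: A + 2C = 1.
Subtracting the second from the third: A + 4C = 7.
Solving: C = 3, A = -5, then B = 7.
So t_k = -5·k + 7 + 3·2^k; at k=13 this is 24518.

24518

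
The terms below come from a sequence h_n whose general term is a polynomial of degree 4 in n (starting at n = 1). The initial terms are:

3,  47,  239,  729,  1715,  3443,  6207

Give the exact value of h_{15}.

116735

1st diffs: 44, 192, 490, 986, 1728, 2764.
2nd diffs: 148, 298, 496, 742, 1036.
3rd diffs: 150, 198, 246, 294.
4th diffs: 48, 48, 48 (constant).
So h_n = 2n^4 + 5n^3 - 6n^2 - 3n + 5.
Evaluating at n = 15 gives h_{15} = 116735.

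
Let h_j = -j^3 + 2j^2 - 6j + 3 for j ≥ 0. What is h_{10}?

h_{10} = -1·10^3 + 2·10^2 - 6·10 + 3 = -857.

-857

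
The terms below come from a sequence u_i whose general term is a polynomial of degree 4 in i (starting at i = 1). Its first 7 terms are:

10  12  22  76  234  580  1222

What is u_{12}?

14332

1st diffs: 2, 10, 54, 158, 346, 642.
2nd diffs: 8, 44, 104, 188, 296.
3rd diffs: 36, 60, 84, 108.
4th diffs: 24, 24, 24 (constant).
So u_i = i^4 - 4i^3 + 3i^2 + 6i + 4.
Evaluating at i = 12 gives u_{12} = 14332.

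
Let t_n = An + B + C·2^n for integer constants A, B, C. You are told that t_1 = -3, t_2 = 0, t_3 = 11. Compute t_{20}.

4194198

At n = 1, 2, 3: A + B + 2C = -3; 2A + B + 4C = 0; 3A + B + 8C = 11.
Subtracting the first from the second: A + 2C = 3.
Subtracting the second from the third: A + 4C = 11.
Solving: C = 4, A = -5, then B = -6.
Therefore t_{20} = -100 + (-6) + 4·1048576 = 4194198.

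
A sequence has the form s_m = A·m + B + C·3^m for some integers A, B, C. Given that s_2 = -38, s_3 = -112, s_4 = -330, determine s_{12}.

Plug in m = 2, 3, 4: 2A + B + 9C = -38; 3A + B + 27C = -112; 4A + B + 81C = -330.
Subtracting the first from the second: A + 18C = -74.
Subtracting the second from the third: A + 54C = -218.
Solving: C = -4, A = -2, then B = 2.
Therefore s_{12} = -24 + 2 + (-4)·531441 = -2125786.

-2125786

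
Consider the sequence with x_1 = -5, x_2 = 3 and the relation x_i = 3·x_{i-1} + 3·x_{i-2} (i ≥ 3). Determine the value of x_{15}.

Iterate the recurrence:
x_3 = -6  x_4 = -9  x_5 = -45  …  x_{12} = -485514  x_{13} = -1840725  x_{14} = -6978717  x_{15} = -26458326.

-26458326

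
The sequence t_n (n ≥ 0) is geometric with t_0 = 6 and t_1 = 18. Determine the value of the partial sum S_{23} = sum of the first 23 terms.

282429536478

Common ratio r = 3.
t_n = 6·3^(n-0).
S = 6·(3^23 - 1)/(3 - 1) = 6·(94143178827 - 1)/(2) = 282429536478.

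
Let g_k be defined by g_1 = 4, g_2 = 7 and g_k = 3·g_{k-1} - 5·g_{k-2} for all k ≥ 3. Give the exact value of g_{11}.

g_3 = 1  g_4 = -32  g_5 = -101  g_6 = -143  g_7 = 76  g_8 = 943  g_9 = 2449  g_{10} = 2632  g_{11} = -4349.

-4349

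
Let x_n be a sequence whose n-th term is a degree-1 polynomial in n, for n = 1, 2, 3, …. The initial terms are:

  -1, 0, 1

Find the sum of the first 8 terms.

1st diffs: 1, 1 (constant).
So x_n = n - 2.
Continuing: …, 2, 3, 4, 5, …, x_8 = 6.
Summing n = 1..8 (8 terms) gives 20.

20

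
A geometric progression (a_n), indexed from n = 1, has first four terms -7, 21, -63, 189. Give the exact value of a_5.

-567

Common ratio r = -3.
a_n = (-7)·(-3)^(n-1).
a_5 = (-7)·(-3)^4 = -567.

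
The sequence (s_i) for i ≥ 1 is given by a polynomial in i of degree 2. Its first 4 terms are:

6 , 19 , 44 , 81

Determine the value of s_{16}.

1st diffs: 13, 25, 37.
2nd diffs: 12, 12 (constant).
So s_i = 6i^2 - 5i + 5.
Evaluating at i = 16 gives s_{16} = 1461.

1461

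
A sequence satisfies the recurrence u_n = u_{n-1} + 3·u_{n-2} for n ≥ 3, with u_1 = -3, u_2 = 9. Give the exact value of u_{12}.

Compute successive terms:
u_3 = 0; u_4 = 27; u_5 = 27; u_6 = 108; u_7 = 189; u_8 = 513; u_9 = 1080; u_{10} = 2619; u_{11} = 5859; u_{12} = 13716.

13716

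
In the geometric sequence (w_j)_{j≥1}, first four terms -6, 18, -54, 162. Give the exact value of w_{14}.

9565938

Common ratio r = -3.
w_j = (-6)·(-3)^(j-1).
w_{14} = (-6)·(-3)^13 = 9565938.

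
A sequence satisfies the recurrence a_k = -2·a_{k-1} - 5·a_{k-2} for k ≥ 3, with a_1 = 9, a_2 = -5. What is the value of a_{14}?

147155

Step forward from the initial values:
a_3 = -35  a_4 = 95  a_5 = -15  …  a_{11} = 8365  a_{12} = -63505  a_{13} = 85185  a_{14} = 147155.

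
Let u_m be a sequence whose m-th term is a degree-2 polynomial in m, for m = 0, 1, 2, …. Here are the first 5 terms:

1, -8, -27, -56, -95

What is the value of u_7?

1st diffs: -9, -19, -29, -39.
2nd diffs: -10, -10, -10 (constant).
So u_m = -5m^2 - 4m + 1.
Evaluating at m = 7 gives u_7 = -272.

-272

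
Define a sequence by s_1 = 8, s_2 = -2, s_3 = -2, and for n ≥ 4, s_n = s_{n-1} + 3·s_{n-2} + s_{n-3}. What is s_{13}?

s_4 = 0; s_5 = -8; s_6 = -10; s_7 = -34; s_8 = -72; s_9 = -184; s_{10} = -434; s_{11} = -1058; s_{12} = -2544; s_{13} = -6152.

-6152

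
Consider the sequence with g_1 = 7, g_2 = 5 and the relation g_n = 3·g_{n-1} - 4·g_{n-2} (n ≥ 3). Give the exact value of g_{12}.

Applying the relation repeatedly:
g_3 = -13;  g_4 = -59;  g_5 = -125;  g_6 = -139;  g_7 = 83;  g_8 = 805;  g_9 = 2083;  g_{10} = 3029;  g_{11} = 755;  g_{12} = -9851.

-9851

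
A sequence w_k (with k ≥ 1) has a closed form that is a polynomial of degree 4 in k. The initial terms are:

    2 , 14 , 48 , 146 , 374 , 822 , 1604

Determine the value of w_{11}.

1st diffs: 12, 34, 98, 228, 448, 782.
2nd diffs: 22, 64, 130, 220, 334.
3rd diffs: 42, 66, 90, 114.
4th diffs: 24, 24, 24 (constant).
So w_k = k^4 - 3k^3 + 4k^2 + 6k - 6.
Evaluating at k = 11 gives w_{11} = 11192.

11192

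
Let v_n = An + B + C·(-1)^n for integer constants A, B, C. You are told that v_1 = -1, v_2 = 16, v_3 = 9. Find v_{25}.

119

At n = 1, 2, 3: A + B - C = -1; 2A + B + C = 16; 3A + B - C = 9.
Subtracting the first from the second: A + 2C = 17.
Subtracting the second from the third: A - 2C = -7.
Solving: C = 6, A = 5, then B = 0.
So v_n = 5·n + 0 + 6·(-1)^n; at n=25 this is 119.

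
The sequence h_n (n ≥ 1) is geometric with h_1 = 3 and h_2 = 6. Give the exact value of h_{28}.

Common ratio r = 2.
h_n = 3·2^(n-1).
h_{28} = 3·2^27 = 402653184.

402653184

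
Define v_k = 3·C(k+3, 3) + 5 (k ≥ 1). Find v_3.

65

C(6, 3) = 20, so v_3 = 65.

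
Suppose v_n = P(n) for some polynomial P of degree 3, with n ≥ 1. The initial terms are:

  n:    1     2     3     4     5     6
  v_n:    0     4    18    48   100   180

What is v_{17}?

1st diffs: 4, 14, 30, 52, 80.
2nd diffs: 10, 16, 22, 28.
3rd diffs: 6, 6, 6 (constant).
Newton forward-difference form: v_n = 4·C(n-1,1) + 10·C(n-1,2) + 6·C(n-1,3).
At n = 17: n-1 = 16, so v_{17} = 64 + 1200 + 3360 = 4624.

4624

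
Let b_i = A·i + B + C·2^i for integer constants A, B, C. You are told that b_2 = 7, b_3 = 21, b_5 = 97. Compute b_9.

1545

The three given values yield: 2A + B + 4C = 7; 3A + B + 8C = 21; 5A + B + 32C = 97.
Subtracting the first from the second: A + 4C = 14.
Subtracting the second from the third: 2A + 24C = 76.
Solving: C = 3, A = 2, then B = -9.
So b_i = 2·i + (-9) + 3·2^i; at i=9 this is 1545.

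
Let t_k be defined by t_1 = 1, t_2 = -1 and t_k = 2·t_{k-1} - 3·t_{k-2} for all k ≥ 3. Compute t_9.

-95

Iterate the recurrence:
t_3 = -5;  t_4 = -7;  t_5 = 1;  t_6 = 23;  t_7 = 43;  t_8 = 17;  t_9 = -95.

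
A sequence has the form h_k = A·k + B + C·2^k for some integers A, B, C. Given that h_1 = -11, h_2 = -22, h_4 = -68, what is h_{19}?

-1572959

Plug in k = 1, 2, 4: A + B + 2C = -11; 2A + B + 4C = -22; 4A + B + 16C = -68.
Subtracting the first from the second: A + 2C = -11.
Subtracting the second from the third: 2A + 12C = -46.
Solving: C = -3, A = -5, then B = 0.
Therefore h_{19} = -95 + 0 + (-3)·524288 = -1572959.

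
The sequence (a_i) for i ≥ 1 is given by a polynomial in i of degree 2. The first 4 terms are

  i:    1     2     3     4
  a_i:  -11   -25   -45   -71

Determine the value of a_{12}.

1st diffs: -14, -20, -26.
2nd diffs: -6, -6 (constant).
Newton forward-difference form: a_i = -11 + (-14)·C(i-1,1) + (-6)·C(i-1,2).
At i = 12: i-1 = 11, so a_{12} = -11 - 154 - 330 = -495.

-495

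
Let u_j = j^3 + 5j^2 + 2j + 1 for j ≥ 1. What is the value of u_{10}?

1521

u_{10} = 1·10^3 + 5·10^2 + 2·10 + 1 = 1521.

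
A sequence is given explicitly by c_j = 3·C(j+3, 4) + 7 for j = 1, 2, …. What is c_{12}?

C(15, 4) = 1365, so c_{12} = 4102.

4102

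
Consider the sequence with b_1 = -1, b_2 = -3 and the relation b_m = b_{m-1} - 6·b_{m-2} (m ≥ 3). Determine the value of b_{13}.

66819

b_3 = 3;  b_4 = 21;  b_5 = 3;  …;  b_{10} = -2139;  b_{11} = -10797;  b_{12} = 2037;  b_{13} = 66819.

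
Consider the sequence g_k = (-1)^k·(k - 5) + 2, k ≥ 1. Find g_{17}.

-10

(-1)^17 = -1; k - 5 at k=17 is 12; so g_{17} = -10.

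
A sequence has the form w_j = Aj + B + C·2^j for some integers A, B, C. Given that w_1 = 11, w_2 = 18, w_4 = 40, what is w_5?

At j = 1, 2, 4: A + B + 2C = 11; 2A + B + 4C = 18; 4A + B + 16C = 40.
Subtracting the first from the second: A + 2C = 7.
Subtracting the second from the third: 2A + 12C = 22.
Solving: C = 1, A = 5, then B = 4.
Hence w_5 = 5·5 + 4 + 1·32 = 61.

61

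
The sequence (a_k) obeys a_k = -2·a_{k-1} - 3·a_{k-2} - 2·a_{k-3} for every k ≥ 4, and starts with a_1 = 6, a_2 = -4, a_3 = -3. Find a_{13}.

Step forward from the initial values:
a_4 = 6, a_5 = 5, a_6 = -22, a_7 = 17, a_8 = 22, a_9 = -51, a_{10} = 2, a_{11} = 105, a_{12} = -114, a_{13} = -91.

-91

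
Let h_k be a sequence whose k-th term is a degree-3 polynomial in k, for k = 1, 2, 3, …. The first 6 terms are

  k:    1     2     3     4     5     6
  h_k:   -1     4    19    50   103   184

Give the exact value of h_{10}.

1st diffs: 5, 15, 31, 53, 81.
2nd diffs: 10, 16, 22, 28.
3rd diffs: 6, 6, 6 (constant).
So h_k = k^3 - k^2 + k - 2.
Evaluating at k = 10 gives h_{10} = 908.

908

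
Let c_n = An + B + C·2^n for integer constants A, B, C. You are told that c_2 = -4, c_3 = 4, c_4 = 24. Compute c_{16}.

The three given values yield: 2A + B + 4C = -4; 3A + B + 8C = 4; 4A + B + 16C = 24.
Subtracting the first from the second: A + 4C = 8.
Subtracting the second from the third: A + 8C = 20.
Solving: C = 3, A = -4, then B = -8.
Hence c_{16} = -4·16 + (-8) + 3·65536 = 196536.

196536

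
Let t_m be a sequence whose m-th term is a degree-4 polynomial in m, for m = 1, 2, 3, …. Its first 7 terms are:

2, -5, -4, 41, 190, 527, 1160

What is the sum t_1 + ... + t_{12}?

38150

1st diffs: -7, 1, 45, 149, 337, 633.
2nd diffs: 8, 44, 104, 188, 296.
3rd diffs: 36, 60, 84, 108.
4th diffs: 24, 24, 24 (constant).
Newton forward-difference form: t_m = 2 + (-7)·C(m-1,1) + 8·C(m-1,2) + 36·C(m-1,3) + 24·C(m-1,4).
Continuing: …, 2221, 3866, 6275, 9652, …, t_{12} = 14225.
Summing m = 1..12 (12 terms) gives 38150.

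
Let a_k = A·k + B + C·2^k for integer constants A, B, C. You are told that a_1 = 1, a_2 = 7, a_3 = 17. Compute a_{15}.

65561

At k = 1, 2, 3: A + B + 2C = 1; 2A + B + 4C = 7; 3A + B + 8C = 17.
Subtracting the first from the second: A + 2C = 6.
Subtracting the second from the third: A + 4C = 10.
Solving: C = 2, A = 2, then B = -5.
Hence a_{15} = 2·15 + (-5) + 2·32768 = 65561.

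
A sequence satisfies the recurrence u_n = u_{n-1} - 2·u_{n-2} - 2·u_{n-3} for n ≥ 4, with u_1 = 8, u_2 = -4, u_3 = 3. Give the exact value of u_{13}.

497

Iterate the recurrence:
u_4 = -5  u_5 = -3  u_6 = 1  u_7 = 17  u_8 = 21  u_9 = -15  u_{10} = -91  u_{11} = -103  u_{12} = 109  u_{13} = 497.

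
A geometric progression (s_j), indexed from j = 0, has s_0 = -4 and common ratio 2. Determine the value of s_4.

s_j = (-4)·2^(j-0).
s_4 = (-4)·2^4 = -64.

-64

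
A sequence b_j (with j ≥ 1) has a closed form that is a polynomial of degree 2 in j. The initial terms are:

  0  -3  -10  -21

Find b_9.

-136

1st diffs: -3, -7, -11.
2nd diffs: -4, -4 (constant).
So b_j = -2j^2 + 3j - 1.
Evaluating at j = 9 gives b_9 = -136.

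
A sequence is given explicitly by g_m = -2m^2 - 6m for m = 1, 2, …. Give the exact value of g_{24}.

g_{24} = -2·24^2 - 6·24 = -1296.

-1296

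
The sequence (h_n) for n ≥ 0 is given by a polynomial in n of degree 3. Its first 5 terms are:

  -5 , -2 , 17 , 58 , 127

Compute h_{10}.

1465

1st diffs: 3, 19, 41, 69.
2nd diffs: 16, 22, 28.
3rd diffs: 6, 6 (constant).
So h_n = n^3 + 5n^2 - 3n - 5.
Evaluating at n = 10 gives h_{10} = 1465.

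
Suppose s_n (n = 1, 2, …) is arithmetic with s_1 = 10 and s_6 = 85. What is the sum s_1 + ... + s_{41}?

12710

Common difference d = (85 - 10) / (6 - 1) = 15.
s_n = 10 + (n - 1)·15.
s_{41} = 610; S = 41·(10 + 610)/2 = 12710.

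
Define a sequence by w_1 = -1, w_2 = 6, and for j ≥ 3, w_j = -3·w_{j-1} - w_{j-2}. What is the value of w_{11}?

-38006

Step forward from the initial values:
w_3 = -17  w_4 = 45  w_5 = -118  w_6 = 309  w_7 = -809  w_8 = 2118  w_9 = -5545  w_{10} = 14517  w_{11} = -38006.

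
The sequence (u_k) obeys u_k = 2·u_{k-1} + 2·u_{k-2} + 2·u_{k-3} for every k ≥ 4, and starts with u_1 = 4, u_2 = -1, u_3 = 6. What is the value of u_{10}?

10136

Iterate the recurrence:
u_4 = 18, u_5 = 46, u_6 = 140, u_7 = 408, u_8 = 1188, u_9 = 3472, u_{10} = 10136.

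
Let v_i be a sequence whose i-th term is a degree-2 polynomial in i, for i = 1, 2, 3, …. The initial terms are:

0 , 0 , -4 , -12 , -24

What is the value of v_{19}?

1st diffs: 0, -4, -8, -12.
2nd diffs: -4, -4, -4 (constant).
Newton forward-difference form: v_i = (-4)·C(i-1,2).
At i = 19: i-1 = 18, so v_{19} = -612 = -612.

-612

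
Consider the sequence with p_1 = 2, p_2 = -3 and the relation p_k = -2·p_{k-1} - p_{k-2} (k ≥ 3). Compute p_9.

10

Step forward from the initial values:
p_3 = 4; p_4 = -5; p_5 = 6; p_6 = -7; p_7 = 8; p_8 = -9; p_9 = 10.
(Characteristic roots are -1 and -1.)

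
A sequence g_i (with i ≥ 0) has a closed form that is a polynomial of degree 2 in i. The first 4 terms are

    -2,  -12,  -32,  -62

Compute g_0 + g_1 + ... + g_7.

1st diffs: -10, -20, -30.
2nd diffs: -10, -10 (constant).
So g_i = -5i^2 - 5i - 2.
Continuing: -102, -152, -212, -282.
Summing i = 0..7 (8 terms) gives -856.

-856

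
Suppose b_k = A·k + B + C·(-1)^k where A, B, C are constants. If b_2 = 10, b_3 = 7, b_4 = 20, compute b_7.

27

At k = 2, 3, 4: 2A + B + C = 10; 3A + B - C = 7; 4A + B + C = 20.
Subtracting the first from the second: A - 2C = -3.
Subtracting the second from the third: A + 2C = 13.
Solving: C = 4, A = 5, then B = -4.
So b_k = 5·k + (-4) + 4·(-1)^k; at k=7 this is 27.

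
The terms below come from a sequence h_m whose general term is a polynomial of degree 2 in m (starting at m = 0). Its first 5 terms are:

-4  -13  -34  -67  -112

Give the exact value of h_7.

1st diffs: -9, -21, -33, -45.
2nd diffs: -12, -12, -12 (constant).
Newton forward-difference form: h_m = -4 + (-9)·C(m,1) + (-12)·C(m,2).
At m = 7: m = 7, so h_7 = -4 - 63 - 252 = -319.

-319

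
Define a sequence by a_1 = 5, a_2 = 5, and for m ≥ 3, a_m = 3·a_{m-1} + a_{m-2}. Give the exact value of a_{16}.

Iterate the recurrence:
a_3 = 20  a_4 = 65  a_5 = 215  …  a_{13} = 3043805  a_{14} = 10053005  a_{15} = 33202820  a_{16} = 109661465.

109661465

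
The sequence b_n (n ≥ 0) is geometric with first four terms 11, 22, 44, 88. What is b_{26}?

738197504

Common ratio r = 2.
b_n = 11·2^(n-0).
b_{26} = 11·2^26 = 738197504.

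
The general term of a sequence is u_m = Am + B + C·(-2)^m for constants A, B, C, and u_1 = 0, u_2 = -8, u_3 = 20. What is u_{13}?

The three given values yield: A + B - 2C = 0; 2A + B + 4C = -8; 3A + B - 8C = 20.
Subtracting the first from the second: A + 6C = -8.
Subtracting the second from the third: A - 12C = 28.
Solving: C = -2, A = 4, then B = -8.
Therefore u_{13} = 52 + (-8) + (-2)·(-8192) = 16428.

16428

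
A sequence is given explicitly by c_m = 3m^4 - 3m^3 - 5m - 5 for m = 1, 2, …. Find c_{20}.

455895

c_{20} = 3·20^4 - 3·20^3 - 5·20 - 5 = 455895.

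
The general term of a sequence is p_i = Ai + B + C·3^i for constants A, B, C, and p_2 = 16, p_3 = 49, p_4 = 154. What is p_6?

1444

Write the equations: 2A + B + 9C = 16; 3A + B + 27C = 49; 4A + B + 81C = 154.
Subtracting the first from the second: A + 18C = 33.
Subtracting the second from the third: A + 54C = 105.
Solving: C = 2, A = -3, then B = 4.
Hence p_6 = -3·6 + 4 + 2·729 = 1444.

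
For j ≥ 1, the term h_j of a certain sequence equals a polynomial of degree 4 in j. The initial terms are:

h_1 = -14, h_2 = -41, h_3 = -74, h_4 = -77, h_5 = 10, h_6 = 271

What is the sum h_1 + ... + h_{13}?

52624

1st diffs: -27, -33, -3, 87, 261.
2nd diffs: -6, 30, 90, 174.
3rd diffs: 36, 60, 84.
4th diffs: 24, 24 (constant).
So h_j = j^4 - 4j^3 - 4j^2 - 2j - 5.
Continuing: …, 814, 1771, 3298, 5575, …, h_{13} = 19066.
Summing j = 1..13 (13 terms) gives 52624.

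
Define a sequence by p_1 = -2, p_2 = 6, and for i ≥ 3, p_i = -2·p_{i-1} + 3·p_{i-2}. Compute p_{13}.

-1062882

Iterate the recurrence:
p_3 = -18; p_4 = 54; p_5 = -162; …; p_{10} = 39366; p_{11} = -118098; p_{12} = 354294; p_{13} = -1062882.
(Characteristic roots are 1 and -3.)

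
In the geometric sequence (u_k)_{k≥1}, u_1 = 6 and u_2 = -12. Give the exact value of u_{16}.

-196608

Common ratio r = -2.
u_k = 6·(-2)^(k-1).
u_{16} = 6·(-2)^15 = -196608.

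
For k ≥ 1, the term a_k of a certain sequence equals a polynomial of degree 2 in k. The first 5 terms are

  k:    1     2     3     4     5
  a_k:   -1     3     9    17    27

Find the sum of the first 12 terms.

1st diffs: 4, 6, 8, 10.
2nd diffs: 2, 2, 2 (constant).
So a_k = k^2 + k - 3.
Continuing: …, 39, 53, 69, 87, …, a_{12} = 153.
Summing k = 1..12 (12 terms) gives 692.

692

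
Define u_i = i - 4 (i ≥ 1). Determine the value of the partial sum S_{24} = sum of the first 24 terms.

Over i = 1..24: Σi = 300.
Total = (1)·300 + (-4)·24 = 204.

204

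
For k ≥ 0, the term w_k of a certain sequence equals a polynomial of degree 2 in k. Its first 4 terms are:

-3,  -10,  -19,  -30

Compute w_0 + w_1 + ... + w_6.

-238

1st diffs: -7, -9, -11.
2nd diffs: -2, -2 (constant).
Newton forward-difference form: w_k = -3 + (-7)·C(k,1) + (-2)·C(k,2).
Continuing: -43, -58, -75.
Summing k = 0..6 (7 terms) gives -238.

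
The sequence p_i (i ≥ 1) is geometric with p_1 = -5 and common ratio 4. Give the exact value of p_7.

p_i = (-5)·4^(i-1).
p_7 = (-5)·4^6 = -20480.

-20480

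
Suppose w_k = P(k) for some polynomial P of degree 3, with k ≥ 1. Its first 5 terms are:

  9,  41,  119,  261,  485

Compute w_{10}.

1st diffs: 32, 78, 142, 224.
2nd diffs: 46, 64, 82.
3rd diffs: 18, 18 (constant).
So w_k = 3k^3 + 5k^2 - 4k + 5.
Evaluating at k = 10 gives w_{10} = 3465.

3465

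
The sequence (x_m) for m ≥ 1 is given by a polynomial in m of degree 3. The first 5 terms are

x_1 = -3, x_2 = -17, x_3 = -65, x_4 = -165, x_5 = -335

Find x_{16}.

1st diffs: -14, -48, -100, -170.
2nd diffs: -34, -52, -70.
3rd diffs: -18, -18 (constant).
Newton forward-difference form: x_m = -3 + (-14)·C(m-1,1) + (-34)·C(m-1,2) + (-18)·C(m-1,3).
At m = 16: m-1 = 15, so x_{16} = -3 - 210 - 3570 - 8190 = -11973.

-11973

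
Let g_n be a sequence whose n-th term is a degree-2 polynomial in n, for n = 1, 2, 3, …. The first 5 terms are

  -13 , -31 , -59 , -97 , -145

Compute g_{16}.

1st diffs: -18, -28, -38, -48.
2nd diffs: -10, -10, -10 (constant).
Newton forward-difference form: g_n = -13 + (-18)·C(n-1,1) + (-10)·C(n-1,2).
At n = 16: n-1 = 15, so g_{16} = -13 - 270 - 1050 = -1333.

-1333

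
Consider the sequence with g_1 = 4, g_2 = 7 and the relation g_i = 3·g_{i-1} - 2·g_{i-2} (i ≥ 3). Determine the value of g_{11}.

3073

Applying the relation repeatedly:
g_3 = 13;  g_4 = 25;  g_5 = 49;  g_6 = 97;  g_7 = 193;  g_8 = 385;  g_9 = 769;  g_{10} = 1537;  g_{11} = 3073.
(Characteristic roots are 2 and 1.)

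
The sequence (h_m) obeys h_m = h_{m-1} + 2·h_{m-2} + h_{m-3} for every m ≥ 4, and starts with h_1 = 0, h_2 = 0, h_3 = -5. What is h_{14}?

Step forward from the initial values:
h_4 = -5, h_5 = -15, h_6 = -30, …, h_{11} = -1385, h_{12} = -2975, h_{13} = -6390, h_{14} = -13725.

-13725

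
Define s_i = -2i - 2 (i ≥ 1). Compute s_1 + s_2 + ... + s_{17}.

-340

Over i = 1..17: Σi = 153.
Total = (-2)·153 + (-2)·17 = -340.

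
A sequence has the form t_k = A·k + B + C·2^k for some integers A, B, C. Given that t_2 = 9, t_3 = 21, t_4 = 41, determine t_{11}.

4133

Plug in k = 2, 3, 4: 2A + B + 4C = 9; 3A + B + 8C = 21; 4A + B + 16C = 41.
Subtracting the first from the second: A + 4C = 12.
Subtracting the second from the third: A + 8C = 20.
Solving: C = 2, A = 4, then B = -7.
Hence t_{11} = 4·11 + (-7) + 2·2048 = 4133.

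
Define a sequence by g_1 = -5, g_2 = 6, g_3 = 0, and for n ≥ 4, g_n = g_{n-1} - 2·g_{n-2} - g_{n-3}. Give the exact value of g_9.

Step forward from the initial values:
g_4 = -7, g_5 = -13, g_6 = 1, g_7 = 34, g_8 = 45, g_9 = -24.

-24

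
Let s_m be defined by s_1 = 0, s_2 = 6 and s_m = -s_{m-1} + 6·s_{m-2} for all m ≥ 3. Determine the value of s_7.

-798

s_3 = -6  s_4 = 42  s_5 = -78  s_6 = 330  s_7 = -798.
(Characteristic roots are 2 and -3.)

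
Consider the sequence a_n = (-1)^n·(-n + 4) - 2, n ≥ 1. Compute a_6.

(-1)^6 = 1; -n + 4 at n=6 is -2; so a_6 = -4.

-4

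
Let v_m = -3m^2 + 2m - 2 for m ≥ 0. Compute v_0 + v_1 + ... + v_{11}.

-1410

Over m = 0..11: Σm = 66, Σm² = 506.
Total = (-3)·506 + (2)·66 + (-2)·12 = -1410.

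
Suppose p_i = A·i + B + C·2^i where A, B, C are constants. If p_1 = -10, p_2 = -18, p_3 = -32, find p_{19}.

-1572904

Write the equations: A + B + 2C = -10; 2A + B + 4C = -18; 3A + B + 8C = -32.
Subtracting the first from the second: A + 2C = -8.
Subtracting the second from the third: A + 4C = -14.
Solving: C = -3, A = -2, then B = -2.
Hence p_{19} = -2·19 + (-2) + (-3)·524288 = -1572904.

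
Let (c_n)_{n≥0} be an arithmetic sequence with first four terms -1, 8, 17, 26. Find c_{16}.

Common difference d = 9.
c_n = -1 + (n - 0)·9.
c_{16} = -1 + 16·9 = 143.

143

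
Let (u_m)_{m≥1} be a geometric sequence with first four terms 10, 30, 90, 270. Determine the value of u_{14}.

Common ratio r = 3.
u_m = 10·3^(m-1).
u_{14} = 10·3^13 = 15943230.

15943230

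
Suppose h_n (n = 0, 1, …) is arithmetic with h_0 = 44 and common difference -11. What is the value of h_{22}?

h_n = 44 + (n - 0)·(-11).
h_{22} = 44 + 22·(-11) = -198.

-198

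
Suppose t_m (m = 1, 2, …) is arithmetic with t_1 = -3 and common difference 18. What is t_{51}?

t_m = -3 + (m - 1)·18.
t_{51} = -3 + 50·18 = 897.

897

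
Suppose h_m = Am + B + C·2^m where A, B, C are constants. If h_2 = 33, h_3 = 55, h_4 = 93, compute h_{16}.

262245

The three given values yield: 2A + B + 4C = 33; 3A + B + 8C = 55; 4A + B + 16C = 93.
Subtracting the first from the second: A + 4C = 22.
Subtracting the second from the third: A + 8C = 38.
Solving: C = 4, A = 6, then B = 5.
So h_m = 6·m + 5 + 4·2^m; at m=16 this is 262245.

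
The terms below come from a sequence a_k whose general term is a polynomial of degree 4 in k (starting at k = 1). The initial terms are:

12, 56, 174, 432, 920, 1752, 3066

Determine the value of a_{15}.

55410

1st diffs: 44, 118, 258, 488, 832, 1314.
2nd diffs: 74, 140, 230, 344, 482.
3rd diffs: 66, 90, 114, 138.
4th diffs: 24, 24, 24 (constant).
Newton forward-difference form: a_k = 12 + 44·C(k-1,1) + 74·C(k-1,2) + 66·C(k-1,3) + 24·C(k-1,4).
At k = 15: k-1 = 14, so a_{15} = 12 + 616 + 6734 + 24024 + 24024 = 55410.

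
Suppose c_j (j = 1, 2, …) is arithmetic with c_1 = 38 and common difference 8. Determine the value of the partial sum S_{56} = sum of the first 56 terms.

14448

c_j = 38 + (j - 1)·8.
c_{56} = 478; S = 56·(38 + 478)/2 = 14448.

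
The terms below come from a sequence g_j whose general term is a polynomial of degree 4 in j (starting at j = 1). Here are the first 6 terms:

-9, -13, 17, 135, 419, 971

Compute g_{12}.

18647

1st diffs: -4, 30, 118, 284, 552.
2nd diffs: 34, 88, 166, 268.
3rd diffs: 54, 78, 102.
4th diffs: 24, 24 (constant).
Newton forward-difference form: g_j = -9 + (-4)·C(j-1,1) + 34·C(j-1,2) + 54·C(j-1,3) + 24·C(j-1,4).
At j = 12: j-1 = 11, so g_{12} = -9 - 44 + 1870 + 8910 + 7920 = 18647.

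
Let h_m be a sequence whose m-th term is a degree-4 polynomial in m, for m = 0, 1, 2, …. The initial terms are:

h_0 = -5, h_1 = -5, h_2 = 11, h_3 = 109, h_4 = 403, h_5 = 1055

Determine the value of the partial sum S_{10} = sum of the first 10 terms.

27826

1st diffs: 0, 16, 98, 294, 652.
2nd diffs: 16, 82, 196, 358.
3rd diffs: 66, 114, 162.
4th diffs: 48, 48 (constant).
Newton forward-difference form: h_m = -5 + 16·C(m,2) + 66·C(m,3) + 48·C(m,4).
Continuing: 2275, 4321, 7499, 12163.
Summing m = 0..9 (10 terms) gives 27826.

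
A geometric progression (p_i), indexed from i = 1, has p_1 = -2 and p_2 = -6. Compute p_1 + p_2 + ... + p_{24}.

-282429536480

Common ratio r = 3.
p_i = (-2)·3^(i-1).
S = (-2)·(3^24 - 1)/(3 - 1) = (-2)·(282429536481 - 1)/(2) = -282429536480.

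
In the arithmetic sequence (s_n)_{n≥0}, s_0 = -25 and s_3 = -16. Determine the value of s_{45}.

110

Common difference d = (-16 - (-25)) / (3 - 0) = 3.
s_n = -25 + (n - 0)·3.
s_{45} = -25 + 45·3 = 110.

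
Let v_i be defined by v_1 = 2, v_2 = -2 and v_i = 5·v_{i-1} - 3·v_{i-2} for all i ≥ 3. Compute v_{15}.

-701906704

Applying the relation repeatedly:
v_3 = -16  v_4 = -74  v_5 = -322  …  v_{12} = -8811164  v_{13} = -37912462  v_{14} = -163128818  v_{15} = -701906704.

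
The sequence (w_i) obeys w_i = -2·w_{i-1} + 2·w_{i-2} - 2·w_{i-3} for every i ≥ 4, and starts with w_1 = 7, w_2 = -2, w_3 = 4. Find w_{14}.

-1001504

Iterate the recurrence:
w_4 = -26;  w_5 = 64;  w_6 = -188;  …;  w_{11} = 40240;  w_{12} = -117488;  w_{13} = 343024;  w_{14} = -1001504.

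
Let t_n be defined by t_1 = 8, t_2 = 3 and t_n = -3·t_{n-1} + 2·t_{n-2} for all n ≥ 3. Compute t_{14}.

Iterate the recurrence:
t_3 = 7, t_4 = -15, t_5 = 59, …, t_{11} = 118867, t_{12} = -423351, t_{13} = 1507787, t_{14} = -5370063.

-5370063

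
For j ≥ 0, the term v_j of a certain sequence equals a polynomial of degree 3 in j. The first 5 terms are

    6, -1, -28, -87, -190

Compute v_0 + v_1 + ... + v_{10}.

-7579

1st diffs: -7, -27, -59, -103.
2nd diffs: -20, -32, -44.
3rd diffs: -12, -12 (constant).
Newton forward-difference form: v_j = 6 + (-7)·C(j,1) + (-20)·C(j,2) + (-12)·C(j,3).
Continuing: …, -349, -576, -883, -1282, …, v_{10} = -2404.
Summing j = 0..10 (11 terms) gives -7579.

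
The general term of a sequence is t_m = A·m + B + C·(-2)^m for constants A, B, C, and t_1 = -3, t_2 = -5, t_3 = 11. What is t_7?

147

Write the equations: A + B - 2C = -3; 2A + B + 4C = -5; 3A + B - 8C = 11.
Subtracting the first from the second: A + 6C = -2.
Subtracting the second from the third: A - 12C = 16.
Solving: C = -1, A = 4, then B = -9.
So t_m = 4·m + (-9) + (-1)·(-2)^m; at m=7 this is 147.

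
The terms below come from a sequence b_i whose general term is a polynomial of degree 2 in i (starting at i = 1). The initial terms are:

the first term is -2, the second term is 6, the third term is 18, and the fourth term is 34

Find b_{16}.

1st diffs: 8, 12, 16.
2nd diffs: 4, 4 (constant).
Newton forward-difference form: b_i = -2 + 8·C(i-1,1) + 4·C(i-1,2).
At i = 16: i-1 = 15, so b_{16} = -2 + 120 + 420 = 538.

538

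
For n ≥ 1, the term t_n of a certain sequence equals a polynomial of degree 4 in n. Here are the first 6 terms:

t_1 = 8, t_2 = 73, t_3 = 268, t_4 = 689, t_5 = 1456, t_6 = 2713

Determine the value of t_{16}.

91073

1st diffs: 65, 195, 421, 767, 1257.
2nd diffs: 130, 226, 346, 490.
3rd diffs: 96, 120, 144.
4th diffs: 24, 24 (constant).
Newton forward-difference form: t_n = 8 + 65·C(n-1,1) + 130·C(n-1,2) + 96·C(n-1,3) + 24·C(n-1,4).
At n = 16: n-1 = 15, so t_{16} = 8 + 975 + 13650 + 43680 + 32760 = 91073.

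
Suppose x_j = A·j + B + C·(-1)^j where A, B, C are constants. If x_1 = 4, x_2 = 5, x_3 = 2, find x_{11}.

-6

Plug in j = 1, 2, 3: A + B - C = 4; 2A + B + C = 5; 3A + B - C = 2.
Subtracting the first from the second: A + 2C = 1.
Subtracting the second from the third: A - 2C = -3.
Solving: C = 1, A = -1, then B = 6.
Hence x_{11} = -1·11 + 6 + 1·(-1) = -6.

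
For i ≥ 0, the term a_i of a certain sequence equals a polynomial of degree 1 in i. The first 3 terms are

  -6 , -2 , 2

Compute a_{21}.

1st diffs: 4, 4 (constant).
So a_i = 4i - 6.
Evaluating at i = 21 gives a_{21} = 78.

78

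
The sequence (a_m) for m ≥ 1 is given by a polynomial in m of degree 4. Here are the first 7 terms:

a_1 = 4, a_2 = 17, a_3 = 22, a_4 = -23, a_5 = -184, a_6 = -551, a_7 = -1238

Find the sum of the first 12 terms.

-40652

1st diffs: 13, 5, -45, -161, -367, -687.
2nd diffs: -8, -50, -116, -206, -320.
3rd diffs: -42, -66, -90, -114.
4th diffs: -24, -24, -24 (constant).
So a_m = -m^4 + 3m^3 + 3m^2 - 2m + 1.
Continuing: …, -2383, -4148, -6719, -10306, …, a_{12} = -15143.
Summing m = 1..12 (12 terms) gives -40652.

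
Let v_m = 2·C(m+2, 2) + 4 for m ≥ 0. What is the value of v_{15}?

276

C(17, 2) = 136, so v_{15} = 276.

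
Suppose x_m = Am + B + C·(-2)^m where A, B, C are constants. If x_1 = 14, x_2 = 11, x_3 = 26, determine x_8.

At m = 1, 2, 3: A + B - 2C = 14; 2A + B + 4C = 11; 3A + B - 8C = 26.
Subtracting the first from the second: A + 6C = -3.
Subtracting the second from the third: A - 12C = 15.
Solving: C = -1, A = 3, then B = 9.
Therefore x_8 = 24 + 9 + (-1)·256 = -223.

-223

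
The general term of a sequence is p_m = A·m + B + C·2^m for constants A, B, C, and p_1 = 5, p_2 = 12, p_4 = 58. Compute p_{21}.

8388585

Plug in m = 1, 2, 4: A + B + 2C = 5; 2A + B + 4C = 12; 4A + B + 16C = 58.
Subtracting the first from the second: A + 2C = 7.
Subtracting the second from the third: 2A + 12C = 46.
Solving: C = 4, A = -1, then B = -2.
Hence p_{21} = -1·21 + (-2) + 4·2097152 = 8388585.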